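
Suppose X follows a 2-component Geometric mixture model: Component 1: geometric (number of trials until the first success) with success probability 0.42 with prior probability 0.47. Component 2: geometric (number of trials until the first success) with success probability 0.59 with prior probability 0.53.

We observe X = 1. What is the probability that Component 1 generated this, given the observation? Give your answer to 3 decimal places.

Apply Bayes' rule: the posterior for each component is proportional to its prior times its likelihood at x.
Component likelihoods at x = 1:
  L_1 = 0.42
  L_2 = 0.59
Multiply by the mixture weights:
  π_1·L_1 = 0.47 × 0.42 = 0.1974
  π_2·L_2 = 0.53 × 0.59 = 0.3127
Normaliser: 0.1974 + 0.3127 = 0.5101
So the posterior for Component 1 is 0.1974 / 0.5101 ≈ 0.387.

0.387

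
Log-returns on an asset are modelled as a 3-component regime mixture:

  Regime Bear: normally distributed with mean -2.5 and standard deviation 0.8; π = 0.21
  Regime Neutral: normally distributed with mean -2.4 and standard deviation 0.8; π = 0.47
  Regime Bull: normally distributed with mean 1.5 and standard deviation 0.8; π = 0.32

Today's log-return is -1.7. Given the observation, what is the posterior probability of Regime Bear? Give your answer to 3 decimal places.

0.284

Posterior ∝ prior × likelihood, so P(k | x) ∝ π_k f_k(x); normalise over all components.
Normal densities:
  f_Bear = 0.302463
  f_Neutral = 0.340069
  f_Bull = 0.000167288
Unnormalised posteriors:
  π_Bear·f_Bear = 0.21 × 0.302463 = 0.0635173
  π_Neutral·f_Neutral = 0.47 × 0.340069 = 0.159832
  π_Bull·f_Bull = 0.32 × 0.000167288 = 5.35321e-05
Sum: 0.0635173 + 0.159832 + 5.35321e-05 = 0.223403
P(Regime Bear | -1.7) = 0.0635173 / 0.223403 ≈ 0.284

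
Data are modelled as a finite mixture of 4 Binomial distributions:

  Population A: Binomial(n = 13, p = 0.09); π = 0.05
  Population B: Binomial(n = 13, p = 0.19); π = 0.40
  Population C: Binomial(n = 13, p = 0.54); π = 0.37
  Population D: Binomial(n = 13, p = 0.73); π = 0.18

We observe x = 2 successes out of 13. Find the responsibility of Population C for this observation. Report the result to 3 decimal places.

By Bayes' theorem, P(k | x) = π_k f_k(x) / Σ_j π_j f_j(x).
Evaluate each component's likelihood at the observed value:
  L_A = C(13,2)·0.09^2·0.91^11 = 78·0.0081·0.354369 = 0.22389
  L_B = C(13,2)·0.19^2·0.81^11 = 78·0.0361·0.0984771 = 0.277292
  L_C = C(13,2)·0.54^2·0.46^11 = 78·0.2916·0.000195135 = 0.00443832
  L_D = C(13,2)·0.73^2·0.27^11 = 78·0.5329·5.55906e-07 = 2.31069e-05
Multiply by the mixture weights:
  π_A·L_A = 0.05 × 0.22389 = 0.0111945
  π_B·L_B = 0.40 × 0.277292 = 0.110917
  π_C·L_C = 0.37 × 0.00443832 = 0.00164218
  π_D·L_D = 0.18 × 2.31069e-05 = 4.15924e-06
Sum: 0.0111945 + 0.110917 + 0.00164218 + 4.15924e-06 = 0.123758
P(Population C | x) ≈ 0.013

0.013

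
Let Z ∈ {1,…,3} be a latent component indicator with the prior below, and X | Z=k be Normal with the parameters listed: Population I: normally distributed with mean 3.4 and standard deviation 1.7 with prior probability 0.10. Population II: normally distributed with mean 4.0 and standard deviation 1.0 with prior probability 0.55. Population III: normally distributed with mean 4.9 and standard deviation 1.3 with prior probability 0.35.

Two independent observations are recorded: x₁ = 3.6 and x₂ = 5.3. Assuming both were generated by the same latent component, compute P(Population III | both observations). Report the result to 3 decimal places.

0.336

Apply Bayes' rule: the posterior for each component is proportional to its prior times its likelihood at x.
Since both observations come from the same component, the likelihood for component k is f_k(x₁)·f_k(x₂).
  L_I = [(1/(1.7·√(2π)))·exp(−(3.6−3.4)²/(2·1.7²)) = 0.234672·exp(-0.00692) = 0.233054] × [0.125665] = 0.0292867
  L_II = [(1/(1.0·√(2π)))·exp(−(3.6−4.0)²/(2·1.0²)) = 0.398942·exp(-0.08000) = 0.36827] × [0.171369] = 0.0631099
  L_III = [(1/(1.3·√(2π)))·exp(−(3.6−4.9)²/(2·1.3²)) = 0.306879·exp(-0.50000) = 0.186131] × [0.29269] = 0.0544788
Weight by the priors:
  w_I·L_I = 0.10 × 0.0292867 = 0.00292867
  w_II·L_II = 0.55 × 0.0631099 = 0.0347105
  w_III·L_III = 0.35 × 0.0544788 = 0.0190676
Denominator: 0.00292867 + 0.0347105 + 0.0190676 = 0.0567067
Responsibility of Population III: 0.0190676 / 0.0567067 ≈ 0.336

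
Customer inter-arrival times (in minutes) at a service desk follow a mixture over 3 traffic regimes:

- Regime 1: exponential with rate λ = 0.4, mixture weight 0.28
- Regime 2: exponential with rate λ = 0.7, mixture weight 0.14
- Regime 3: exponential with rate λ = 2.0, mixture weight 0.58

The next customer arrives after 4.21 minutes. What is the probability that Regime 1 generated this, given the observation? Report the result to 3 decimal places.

0.794

P(component k | x) = π_k·f_k(x) / marginal(x), where marginal(x) = Σ_j π_j·f_j(x).
Evaluate each component's likelihood at the observed value:
  p_1 = 0.074252
  p_2 = 0.0367479
  p_3 = 0.000440829
Multiply by the mixture weights:
  π_1·p_1 = 0.28 × 0.074252 = 0.0207906
  π_2·p_2 = 0.14 × 0.0367479 = 0.0051447
  π_3·p_3 = 0.58 × 0.000440829 = 0.000255681
Normaliser: 0.0207906 + 0.0051447 + 0.000255681 = 0.0261909
Responsibility of Regime 1: 0.0207906 / 0.0261909 ≈ 0.794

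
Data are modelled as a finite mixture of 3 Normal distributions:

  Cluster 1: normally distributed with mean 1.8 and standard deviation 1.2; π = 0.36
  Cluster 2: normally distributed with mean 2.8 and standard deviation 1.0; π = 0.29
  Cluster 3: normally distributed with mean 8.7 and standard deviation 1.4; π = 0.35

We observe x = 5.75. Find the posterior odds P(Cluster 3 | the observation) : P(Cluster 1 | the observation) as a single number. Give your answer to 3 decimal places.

20.393

Posterior odds = (P(Z=i) f_i(x)) / (P(Z=j) f_j(x)); the normalising sum cancels.
Component likelihoods at x = 5.75:
  p_1 = (1/(1.2·√(2π)))·exp(−(5.75−1.8)²/(2·1.2²)) = 0.332452·exp(-5.41753) = 0.00147545
  p_2 = (1/(1.0·√(2π)))·exp(−(5.75−2.8)²/(2·1.0²)) = 0.398942·exp(-4.35125) = 0.00514264
  p_3 = (1/(1.4·√(2π)))·exp(−(5.75−8.7)²/(2·1.4²)) = 0.284959·exp(-2.22003) = 0.0309483
Odds = (0.35/0.36) × (0.0309483/0.00147545) = 0.972222 × 20.9756 ≈ 20.393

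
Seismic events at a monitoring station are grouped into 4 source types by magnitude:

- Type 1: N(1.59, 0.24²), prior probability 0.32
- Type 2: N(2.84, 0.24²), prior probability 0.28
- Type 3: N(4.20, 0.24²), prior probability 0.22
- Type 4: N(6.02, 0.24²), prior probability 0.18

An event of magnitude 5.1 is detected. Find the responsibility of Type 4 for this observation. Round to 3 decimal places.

0.374

By Bayes' theorem, P(k | x) = P(Z=k) f_k(x) / Σ_j P(Z=j) f_j(x).
Normal densities:
  f_1 = (1/(0.24·√(2π)))·exp(−(5.1−1.59)²/(2·0.24²)) = 1.662260·exp(-106.94531) = 5.95579e-47
  f_2 = (1/(0.24·√(2π)))·exp(−(5.1−2.84)²/(2·0.24²)) = 1.662260·exp(-44.33681) = 9.23568e-20
  f_3 = (1/(0.24·√(2π)))·exp(−(5.1−4.20)²/(2·0.24²)) = 1.662260·exp(-7.03125) = 0.00146915
  f_4 = (1/(0.24·√(2π)))·exp(−(5.1−6.02)²/(2·0.24²)) = 1.662260·exp(-7.34722) = 0.00107113
Unnormalised posteriors:
  P(Z=1)·f_1 = 0.32 × 5.95579e-47 = 1.90585e-47
  P(Z=2)·f_2 = 0.28 × 9.23568e-20 = 2.58599e-20
  P(Z=3)·f_3 = 0.22 × 0.00146915 = 0.000323213
  P(Z=4)·f_4 = 0.18 × 0.00107113 = 0.000192803
Normaliser: 1.90585e-47 + 2.58599e-20 + 0.000323213 + 0.000192803 = 0.000516015
So the posterior for Type 4 is 0.000192803 / 0.000516015 ≈ 0.374.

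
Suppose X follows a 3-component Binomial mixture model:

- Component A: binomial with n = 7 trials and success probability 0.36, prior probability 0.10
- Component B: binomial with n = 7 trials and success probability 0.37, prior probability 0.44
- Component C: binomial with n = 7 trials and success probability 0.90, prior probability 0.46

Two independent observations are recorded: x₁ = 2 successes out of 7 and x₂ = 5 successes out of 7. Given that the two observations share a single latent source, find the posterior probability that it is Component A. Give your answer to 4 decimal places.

Posterior ∝ prior × likelihood, so P(k | x) ∝ π_k f_k(x); normalise over all components.
Since both observations come from the same component, the likelihood for component k is f_k(x₁)·f_k(x₂).
  p_A = [C(7,2)·0.36^2·0.64^5 = 21·0.1296·0.107374 = 0.29223] × [0.0520106] = 0.015199
  p_B = [C(7,2)·0.37^2·0.63^5 = 21·0.1369·0.0992437 = 0.285316] × [0.0577975] = 0.0164905
  p_C = [C(7,2)·0.90^2·0.10^5 = 21·0.81·1e-05 = 0.0001701] × [0.124003] = 2.10929e-05
Unnormalised posteriors:
  π_A·p_A = 0.10 × 0.015199 = 0.0015199
  π_B·p_B = 0.44 × 0.0164905 = 0.00725583
  π_C·p_C = 0.46 × 2.10929e-05 = 9.70273e-06
Sum: 0.0015199 + 0.00725583 + 9.70273e-06 = 0.00878544
Responsibility of Component A: 0.0015199 / 0.00878544 ≈ 0.1730

0.1730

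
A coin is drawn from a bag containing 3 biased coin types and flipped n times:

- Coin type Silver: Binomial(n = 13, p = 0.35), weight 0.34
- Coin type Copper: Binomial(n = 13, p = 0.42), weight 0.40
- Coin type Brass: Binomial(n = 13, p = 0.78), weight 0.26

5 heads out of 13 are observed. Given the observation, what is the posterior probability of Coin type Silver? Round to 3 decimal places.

Apply Bayes' rule: the posterior for each component is proportional to its prior times its likelihood at x.
Evaluate each component's likelihood at the observed value:
  L_Silver = C(13,5)·0.35^5·0.65^8 = 1287·0.00525219·0.0318645 = 0.21539
  L_Copper = C(13,5)·0.42^5·0.58^8 = 1287·0.0130691·0.0128063 = 0.215402
  L_Brass = C(13,5)·0.78^5·0.22^8 = 1287·0.288717·5.48759e-06 = 0.00203907
Weight by the priors:
  w_Silver·L_Silver = 0.34 × 0.21539 = 0.0732326
  w_Copper·L_Copper = 0.40 × 0.215402 = 0.0861606
  w_Brass·L_Brass = 0.26 × 0.00203907 = 0.000530159
Sum: 0.0732326 + 0.0861606 + 0.000530159 = 0.159923
Responsibility of Coin type Silver: 0.0732326 / 0.159923 ≈ 0.458

0.458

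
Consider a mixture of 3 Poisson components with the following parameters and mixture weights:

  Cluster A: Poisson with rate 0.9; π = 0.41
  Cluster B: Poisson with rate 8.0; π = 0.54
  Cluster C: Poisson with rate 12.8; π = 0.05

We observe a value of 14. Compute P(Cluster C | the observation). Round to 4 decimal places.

Posterior ∝ prior × likelihood, so P(k | x) ∝ π_k f_k(x); normalise over all components.
Poisson probabilities:
  L_A = 1.0669e-12
  L_B = 0.0169237
  L_C = 0.10036
Unnormalised posteriors:
  π_A·L_A = 0.41 × 1.0669e-12 = 4.37427e-13
  π_B·L_B = 0.54 × 0.0169237 = 0.0091388
  π_C·L_C = 0.05 × 0.10036 = 0.00501801
Normaliser: 4.37427e-13 + 0.0091388 + 0.00501801 = 0.0141568
P(Cluster C | x) = 0.00501801 / 0.0141568 ≈ 0.3545

0.3545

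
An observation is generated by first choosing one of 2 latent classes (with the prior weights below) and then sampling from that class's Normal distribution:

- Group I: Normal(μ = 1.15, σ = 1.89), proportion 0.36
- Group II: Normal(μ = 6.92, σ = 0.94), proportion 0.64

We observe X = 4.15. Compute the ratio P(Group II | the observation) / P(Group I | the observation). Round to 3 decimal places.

0.164

Posterior odds = (w_i f_i(x)) / (w_j f_j(x)); the normalising sum cancels.
Evaluate each component's likelihood at the observed value:
  L_I = (1/(1.89·√(2π)))·exp(−(4.15−1.15)²/(2·1.89²)) = 0.211081·exp(-1.25976) = 0.059888
  L_II = (1/(0.94·√(2π)))·exp(−(4.15−6.92)²/(2·0.94²)) = 0.424407·exp(-4.34184) = 0.00552262
0.00353448 / 0.0215597 ≈ 0.164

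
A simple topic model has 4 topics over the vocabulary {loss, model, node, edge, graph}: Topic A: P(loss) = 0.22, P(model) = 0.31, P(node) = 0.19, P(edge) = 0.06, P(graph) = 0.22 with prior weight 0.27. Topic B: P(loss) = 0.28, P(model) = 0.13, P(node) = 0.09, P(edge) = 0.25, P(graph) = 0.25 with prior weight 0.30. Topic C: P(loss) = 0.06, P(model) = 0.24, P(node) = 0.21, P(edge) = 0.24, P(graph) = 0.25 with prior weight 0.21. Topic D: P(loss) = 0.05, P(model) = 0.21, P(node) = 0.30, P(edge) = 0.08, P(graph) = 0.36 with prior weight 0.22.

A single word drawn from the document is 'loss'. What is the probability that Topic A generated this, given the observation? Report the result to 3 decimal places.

0.356

P(component k | x) = P(Z=k)·f_k(x) / marginal(x), where marginal(x) = Σ_j P(Z=j)·f_j(x).
Categorical probabilities:
  f_A = 0.22
  f_B = 0.28
  f_C = 0.06
  f_D = 0.05
Multiply by the mixture weights:
  P(Z=A)·f_A = 0.27 × 0.22 = 0.0594
  P(Z=B)·f_B = 0.30 × 0.28 = 0.084
  P(Z=C)·f_C = 0.21 × 0.06 = 0.0126
  P(Z=D)·f_D = 0.22 × 0.05 = 0.011
Marginal: 0.0594 + 0.084 + 0.0126 + 0.011 = 0.167
Responsibility of Topic A: 0.0594 / 0.167 ≈ 0.356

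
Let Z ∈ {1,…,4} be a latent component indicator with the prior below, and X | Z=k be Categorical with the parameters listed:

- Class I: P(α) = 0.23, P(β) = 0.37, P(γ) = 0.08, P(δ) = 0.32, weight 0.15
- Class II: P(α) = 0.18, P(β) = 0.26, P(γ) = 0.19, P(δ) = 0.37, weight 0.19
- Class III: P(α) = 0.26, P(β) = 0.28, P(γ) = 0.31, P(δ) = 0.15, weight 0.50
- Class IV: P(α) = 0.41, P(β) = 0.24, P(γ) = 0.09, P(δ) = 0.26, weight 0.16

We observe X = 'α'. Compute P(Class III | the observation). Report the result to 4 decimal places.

0.4919

P(component k | x) = w_k·f_k(x) / marginal(x), where marginal(x) = Σ_j w_j·f_j(x).
Evaluate each component's likelihood at the observed value:
  f_I = 0.23
  f_II = 0.18
  f_III = 0.26
  f_IV = 0.41
Multiply by the mixture weights:
  w_I·f_I = 0.15 × 0.23 = 0.0345
  w_II·f_II = 0.19 × 0.18 = 0.0342
  w_III·f_III = 0.50 × 0.26 = 0.13
  w_IV·f_IV = 0.16 × 0.41 = 0.0656
Normaliser: 0.0345 + 0.0342 + 0.13 + 0.0656 = 0.2643
P(Class III | x) = 0.13 / 0.2643 ≈ 0.4919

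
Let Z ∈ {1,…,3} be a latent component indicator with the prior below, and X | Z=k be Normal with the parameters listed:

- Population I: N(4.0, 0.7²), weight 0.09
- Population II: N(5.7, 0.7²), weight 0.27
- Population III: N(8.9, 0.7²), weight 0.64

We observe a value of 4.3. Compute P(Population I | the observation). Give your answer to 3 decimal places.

Posterior ∝ prior × likelihood, so P(k | x) ∝ π_k f_k(x); normalise over all components.
Evaluate each component's likelihood at the observed value:
  f_I = 0.51991
  f_II = 0.07713
  f_III = 2.39109e-10
Weight by the priors:
  π_I·f_I = 0.09 × 0.51991 = 0.0467919
  π_II·f_II = 0.27 × 0.07713 = 0.0208251
  π_III·f_III = 0.64 × 2.39109e-10 = 1.5303e-10
Normaliser: 0.0467919 + 0.0208251 + 1.5303e-10 = 0.067617
So the posterior for Population I is 0.0467919 / 0.067617 ≈ 0.692.

0.692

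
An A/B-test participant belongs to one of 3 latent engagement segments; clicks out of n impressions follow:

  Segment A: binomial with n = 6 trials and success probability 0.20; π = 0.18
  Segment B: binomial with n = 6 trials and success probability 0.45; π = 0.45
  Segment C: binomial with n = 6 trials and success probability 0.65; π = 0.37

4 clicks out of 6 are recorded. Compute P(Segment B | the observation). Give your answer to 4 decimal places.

P(component k | x) = w_k·f_k(x) / marginal(x), where marginal(x) = Σ_j w_j·f_j(x).
Component likelihoods at x = 4 clicks out of 6:
  f_A = 0.01536
  f_B = 0.186066
  f_C = 0.328005
Unnormalised posteriors:
  w_A·f_A = 0.18 × 0.01536 = 0.0027648
  w_B·f_B = 0.45 × 0.186066 = 0.0837296
  w_C·f_C = 0.37 × 0.328005 = 0.121362
Denominator: 0.0027648 + 0.0837296 + 0.121362 = 0.207856
Responsibility of Segment B: 0.0837296 / 0.207856 ≈ 0.4028

0.4028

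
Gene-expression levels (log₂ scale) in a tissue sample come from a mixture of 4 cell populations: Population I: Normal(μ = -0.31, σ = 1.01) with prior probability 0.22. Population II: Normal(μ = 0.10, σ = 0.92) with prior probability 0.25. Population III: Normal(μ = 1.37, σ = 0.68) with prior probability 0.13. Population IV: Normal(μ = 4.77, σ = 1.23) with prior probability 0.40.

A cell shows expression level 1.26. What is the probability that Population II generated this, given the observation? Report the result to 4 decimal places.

0.3212

Posterior ∝ prior × likelihood, so P(k | x) ∝ P(Z=k) f_k(x); normalise over all components.
Evaluate each component's likelihood at the observed value:
  p_I = 0.118002
  p_II = 0.195841
  p_III = 0.579054
  p_IV = 0.00552962
Prior × likelihood for each component:
  P(Z=I)·p_I = 0.22 × 0.118002 = 0.0259604
  P(Z=II)·p_II = 0.25 × 0.195841 = 0.0489602
  P(Z=III)·p_III = 0.13 × 0.579054 = 0.075277
  P(Z=IV)·p_IV = 0.40 × 0.00552962 = 0.00221185
Evidence: 0.0259604 + 0.0489602 + 0.075277 + 0.00221185 = 0.152409
Responsibility of Population II: 0.0489602 / 0.152409 ≈ 0.3212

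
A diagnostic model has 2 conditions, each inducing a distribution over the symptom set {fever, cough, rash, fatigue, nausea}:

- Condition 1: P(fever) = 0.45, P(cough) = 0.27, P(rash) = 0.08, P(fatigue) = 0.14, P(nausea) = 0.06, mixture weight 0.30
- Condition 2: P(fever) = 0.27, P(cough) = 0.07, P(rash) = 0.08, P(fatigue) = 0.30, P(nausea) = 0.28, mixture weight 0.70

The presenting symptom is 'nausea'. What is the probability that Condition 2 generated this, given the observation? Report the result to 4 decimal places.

0.9159

By Bayes' theorem, P(k | x) = π_k f_k(x) / Σ_j π_j f_j(x).
Categorical probabilities:
  p_1 = 0.06
  p_2 = 0.28
Prior × likelihood for each component:
  π_1·p_1 = 0.30 × 0.06 = 0.018
  π_2·p_2 = 0.70 × 0.28 = 0.196
Normaliser: 0.018 + 0.196 = 0.214
P(Condition 2 | the observation) ≈ 0.9159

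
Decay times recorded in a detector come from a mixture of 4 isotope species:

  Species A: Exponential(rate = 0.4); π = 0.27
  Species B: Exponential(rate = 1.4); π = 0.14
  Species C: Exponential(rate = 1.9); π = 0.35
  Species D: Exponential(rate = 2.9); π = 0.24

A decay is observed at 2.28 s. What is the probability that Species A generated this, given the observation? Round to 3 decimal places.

Posterior ∝ prior × likelihood, so P(k | x) ∝ w_k f_k(x); normalise over all components.
Component likelihoods at x = 2.28 s:
  p_A = 0.4·e^(−0.4·2.28) = 0.4·e^(−0.9120) = 0.160688
  p_B = 1.4·e^(−1.4·2.28) = 1.4·e^(−3.1920) = 0.0575255
  p_C = 1.9·e^(−1.9·2.28) = 1.9·e^(−4.3320) = 0.0249684
  p_D = 2.9·e^(−2.9·2.28) = 2.9·e^(−6.6120) = 0.00389801
Weight by the priors:
  w_A·p_A = 0.27 × 0.160688 = 0.0433858
  w_B·p_B = 0.14 × 0.0575255 = 0.00805356
  w_C·p_C = 0.35 × 0.0249684 = 0.00873892
  w_D·p_D = 0.24 × 0.00389801 = 0.000935522
Evidence: 0.0433858 + 0.00805356 + 0.00873892 + 0.000935522 = 0.0611138
P(Species A | x) = 0.0433858 / 0.0611138 ≈ 0.710

0.710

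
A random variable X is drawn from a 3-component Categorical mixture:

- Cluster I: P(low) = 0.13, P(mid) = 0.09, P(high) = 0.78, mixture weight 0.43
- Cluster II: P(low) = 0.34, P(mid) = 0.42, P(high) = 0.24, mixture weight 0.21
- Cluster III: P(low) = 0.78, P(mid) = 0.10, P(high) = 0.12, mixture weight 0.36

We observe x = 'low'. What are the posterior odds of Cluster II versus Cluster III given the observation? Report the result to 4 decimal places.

0.2543

Only the two components matter; the odds are (P(Z=i) f_i(x)) / (P(Z=j) f_j(x)).
Categorical probabilities:
  p_I = P(low | comp) = 0.13
  p_II = P(low | comp) = 0.34
  p_III = P(low | comp) = 0.78
Odds = (0.21/0.36) × (0.34/0.78) = 0.583333 × 0.435897 ≈ 0.2543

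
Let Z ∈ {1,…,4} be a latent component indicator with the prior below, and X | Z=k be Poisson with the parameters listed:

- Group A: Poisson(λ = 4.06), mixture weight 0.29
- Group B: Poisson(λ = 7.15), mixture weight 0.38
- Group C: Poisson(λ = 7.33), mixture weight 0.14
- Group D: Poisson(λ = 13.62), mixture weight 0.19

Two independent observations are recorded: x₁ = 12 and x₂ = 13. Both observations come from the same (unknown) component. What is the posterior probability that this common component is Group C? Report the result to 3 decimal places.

0.036

By Bayes' theorem, P(k | x) = w_k f_k(x) / Σ_j w_j f_j(x).
Since both observations come from the same component, the likelihood for component k is f_k(x₁)·f_k(x₂).
  f_A = [e^(−4.06)·4.06^12/12! = 0.000722337] × [0.000225591] = 1.62953e-07
  f_B = [e^(−7.15)·7.15^12/12! = 0.0292503] × [0.0160877] = 0.000470568
  f_C = [e^(−7.33)·7.33^12/12! = 0.0329255] × [0.0185649] = 0.000611259
  f_D = [e^(−13.62)·13.62^12/12! = 0.103442] × [0.108376] = 0.0112106
Prior × likelihood for each component:
  w_A·f_A = 0.29 × 1.62953e-07 = 4.72564e-08
  w_B·f_B = 0.38 × 0.000470568 = 0.000178816
  w_C·f_C = 0.14 × 0.000611259 = 8.55762e-05
  w_D·f_D = 0.19 × 0.0112106 = 0.00213001
Normaliser: 4.72564e-08 + 0.000178816 + 8.55762e-05 + 0.00213001 = 0.00239445
P(Group C | x) = 8.55762e-05 / 0.00239445 ≈ 0.036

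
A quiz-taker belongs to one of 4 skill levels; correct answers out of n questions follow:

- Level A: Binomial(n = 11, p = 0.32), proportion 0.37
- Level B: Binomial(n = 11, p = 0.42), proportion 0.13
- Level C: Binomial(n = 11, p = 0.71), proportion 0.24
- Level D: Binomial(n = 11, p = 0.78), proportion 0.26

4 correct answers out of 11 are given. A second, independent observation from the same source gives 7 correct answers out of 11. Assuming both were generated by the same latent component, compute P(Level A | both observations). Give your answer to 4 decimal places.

Posterior ∝ prior × likelihood, so P(k | x) ∝ P(Z=k) f_k(x); normalise over all components.
Since both observations come from the same component, the likelihood for component k is f_k(x₁)·f_k(x₂).
  f_A = [C(11,4)·0.32^4·0.68^7 = 330·0.0104858·0.0672299 = 0.232636] × [0.0242437] = 0.00563996
  f_B = [C(11,4)·0.42^4·0.58^7 = 330·0.031117·0.0220798 = 0.226729] × [0.0860936] = 0.0195199
  f_C = [C(11,4)·0.71^4·0.29^7 = 330·0.254117·0.000172499 = 0.0144655] × [0.212283] = 0.00307077
  f_D = [C(11,4)·0.78^4·0.22^7 = 330·0.370151·2.49436e-05 = 0.00304685] × [0.13579] = 0.000413731
Unnormalised posteriors:
  P(Z=A)·f_A = 0.37 × 0.00563996 = 0.00208678
  P(Z=B)·f_B = 0.13 × 0.0195199 = 0.00253759
  P(Z=C)·f_C = 0.24 × 0.00307077 = 0.000736985
  P(Z=D)·f_D = 0.26 × 0.000413731 = 0.00010757
Marginal: 0.00208678 + 0.00253759 + 0.000736985 + 0.00010757 = 0.00546893
So the posterior for Level A is 0.00208678 / 0.00546893 ≈ 0.3816.

0.3816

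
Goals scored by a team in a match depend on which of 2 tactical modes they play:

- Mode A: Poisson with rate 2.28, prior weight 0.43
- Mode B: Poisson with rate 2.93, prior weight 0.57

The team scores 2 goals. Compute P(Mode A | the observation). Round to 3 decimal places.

By Bayes' theorem, P(k | x) = π_k f_k(x) / Σ_j π_j f_j(x).
Component likelihoods at x = 2 goals:
  L_A = e^(−2.28)·2.28^2/2! = 0.265857
  L_B = e^(−2.93)·2.93^2/2! = 0.229204
Multiply by the mixture weights:
  π_A·L_A = 0.43 × 0.265857 = 0.114319
  π_B·L_B = 0.57 × 0.229204 = 0.130646
Evidence: 0.114319 + 0.130646 = 0.244965
Responsibility of Mode A: 0.114319 / 0.244965 ≈ 0.467

0.467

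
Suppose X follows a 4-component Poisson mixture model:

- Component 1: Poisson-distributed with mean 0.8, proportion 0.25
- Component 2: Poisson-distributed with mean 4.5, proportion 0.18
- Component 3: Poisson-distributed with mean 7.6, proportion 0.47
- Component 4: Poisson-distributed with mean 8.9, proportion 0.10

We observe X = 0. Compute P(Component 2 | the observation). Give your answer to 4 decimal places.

0.0175

By Bayes' theorem, P(k | x) = w_k f_k(x) / Σ_j w_j f_j(x).
Poisson probabilities:
  L_1 = 0.449329
  L_2 = 0.011109
  L_3 = 0.000500451
  L_4 = 0.000136389
Multiply by the mixture weights:
  w_1·L_1 = 0.25 × 0.449329 = 0.112332
  w_2·L_2 = 0.18 × 0.011109 = 0.00199962
  w_3·L_3 = 0.47 × 0.000500451 = 0.000235212
  w_4·L_4 = 0.10 × 0.000136389 = 1.36389e-05
Evidence: 0.112332 + 0.00199962 + 0.000235212 + 1.36389e-05 = 0.114581
P(Component 2 | x) = 0.00199962 / 0.114581 ≈ 0.0175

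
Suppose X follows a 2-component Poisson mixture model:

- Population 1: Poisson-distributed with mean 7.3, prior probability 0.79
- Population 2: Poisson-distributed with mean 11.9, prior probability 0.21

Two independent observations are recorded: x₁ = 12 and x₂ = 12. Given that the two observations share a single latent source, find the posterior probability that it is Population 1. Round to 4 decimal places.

The responsibility of component k is P(Z=k) f_k(x) divided by Σ_j P(Z=j) f_j(x).
Since both observations come from the same component, the likelihood for component k is f_k(x₁)·f_k(x₂).
  f_1 = [e^(−7.3)·7.3^12/12! = 0.0322989] × [0.0322989] = 0.00104322
  f_2 = [e^(−11.9)·11.9^12/12! = 0.11432] × [0.11432] = 0.0130691
Weight by the priors:
  P(Z=1)·f_1 = 0.79 × 0.00104322 = 0.000824143
  P(Z=2)·f_2 = 0.21 × 0.0130691 = 0.0027445
Sum: 0.000824143 + 0.0027445 = 0.00356865
Responsibility of Population 1: 0.000824143 / 0.00356865 ≈ 0.2309

0.2309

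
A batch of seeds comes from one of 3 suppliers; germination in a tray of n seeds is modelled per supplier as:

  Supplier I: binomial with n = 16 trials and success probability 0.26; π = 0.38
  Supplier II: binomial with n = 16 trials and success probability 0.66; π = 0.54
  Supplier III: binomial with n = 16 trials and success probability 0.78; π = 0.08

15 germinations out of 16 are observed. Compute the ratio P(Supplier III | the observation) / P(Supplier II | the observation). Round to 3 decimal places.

1.175

Posterior odds = (w_i f_i(x)) / (w_j f_j(x)); the normalising sum cancels.
Component likelihoods at x = 15 germinations out of 16:
  f_I = C(16,15)·0.26^15·0.74^1 = 16·1.67726e-09·0.74 = 1.98588e-08
  f_II = C(16,15)·0.66^15·0.34^1 = 16·0.00196408·0.34 = 0.0106846
  f_III = C(16,15)·0.78^15·0.22^1 = 16·0.0240668·0.22 = 0.0847153
0.00677722 / 0.00576968 ≈ 1.175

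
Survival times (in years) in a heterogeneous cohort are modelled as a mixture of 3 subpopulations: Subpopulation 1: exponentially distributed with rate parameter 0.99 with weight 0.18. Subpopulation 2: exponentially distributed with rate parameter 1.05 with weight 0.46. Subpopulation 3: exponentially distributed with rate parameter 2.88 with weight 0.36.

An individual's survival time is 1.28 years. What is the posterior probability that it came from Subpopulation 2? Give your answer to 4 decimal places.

Posterior ∝ prior × likelihood, so P(k | x) ∝ w_k f_k(x); normalise over all components.
Component likelihoods at x = 1.28 years:
  f_1 = 0.278803
  f_2 = 0.27384
  f_3 = 0.0721787
Unnormalised posteriors:
  w_1·f_1 = 0.18 × 0.278803 = 0.0501845
  w_2·f_2 = 0.46 × 0.27384 = 0.125967
  w_3·f_3 = 0.36 × 0.0721787 = 0.0259843
Sum: 0.0501845 + 0.125967 + 0.0259843 = 0.202135
P(Subpopulation 2 | 1.28 years) ≈ 0.6232

0.6232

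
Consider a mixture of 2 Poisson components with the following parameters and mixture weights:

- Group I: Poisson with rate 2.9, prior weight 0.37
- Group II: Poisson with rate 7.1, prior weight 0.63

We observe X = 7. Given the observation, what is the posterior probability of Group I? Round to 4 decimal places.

Apply Bayes' rule: the posterior for each component is proportional to its prior times its likelihood at x.
Evaluate each component's likelihood at the observed value:
  f_I = 0.0188322
  f_II = 0.148897
Prior × likelihood for each component:
  π_I·f_I = 0.37 × 0.0188322 = 0.00696792
  π_II·f_II = 0.63 × 0.148897 = 0.0938054
Marginal: 0.00696792 + 0.0938054 = 0.100773
So the posterior for Group I is 0.00696792 / 0.100773 ≈ 0.0691.

0.0691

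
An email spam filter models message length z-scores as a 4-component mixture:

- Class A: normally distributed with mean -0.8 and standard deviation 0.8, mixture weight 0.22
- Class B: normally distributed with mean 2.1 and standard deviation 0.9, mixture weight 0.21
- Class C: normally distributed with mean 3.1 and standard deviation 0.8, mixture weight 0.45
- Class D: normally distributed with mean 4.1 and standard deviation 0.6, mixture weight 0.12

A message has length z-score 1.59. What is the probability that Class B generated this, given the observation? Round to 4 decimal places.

The responsibility of component k is w_k f_k(x) divided by Σ_j w_j f_j(x).
Evaluate each component's likelihood at the observed value:
  L_A = (1/(0.8·√(2π)))·exp(−(1.59−-0.8)²/(2·0.8²)) = 0.498678·exp(-4.46258) = 0.00575105
  L_B = (1/(0.9·√(2π)))·exp(−(1.59−2.1)²/(2·0.9²)) = 0.443269·exp(-0.16056) = 0.377519
  L_C = (1/(0.8·√(2π)))·exp(−(1.59−3.1)²/(2·0.8²)) = 0.498678·exp(-1.78133) = 0.0839845
  L_D = (1/(0.6·√(2π)))·exp(−(1.59−4.1)²/(2·0.6²)) = 0.664904·exp(-8.75014) = 0.000105347
Prior × likelihood for each component:
  w_A·L_A = 0.22 × 0.00575105 = 0.00126523
  w_B·L_B = 0.21 × 0.377519 = 0.0792791
  w_C·L_C = 0.45 × 0.0839845 = 0.037793
  w_D·L_D = 0.12 × 0.000105347 = 1.26416e-05
Normaliser: 0.00126523 + 0.0792791 + 0.037793 + 1.26416e-05 = 0.11835
So the posterior for Class B is 0.0792791 / 0.11835 ≈ 0.6699.

0.6699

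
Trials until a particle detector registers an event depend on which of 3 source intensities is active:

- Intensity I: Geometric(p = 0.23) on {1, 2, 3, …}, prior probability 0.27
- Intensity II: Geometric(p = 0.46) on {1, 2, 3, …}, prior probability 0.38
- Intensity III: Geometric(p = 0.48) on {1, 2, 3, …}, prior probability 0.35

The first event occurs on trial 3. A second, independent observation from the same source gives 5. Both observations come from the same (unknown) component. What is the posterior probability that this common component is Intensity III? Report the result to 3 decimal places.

0.243

Posterior ∝ prior × likelihood, so P(k | x) ∝ π_k f_k(x); normalise over all components.
Since both observations come from the same component, the likelihood for component k is f_k(x₁)·f_k(x₂).
  L_I = [0.23·(1−0.23)^2 = 0.23·0.5929 = 0.136367] × [0.080852] = 0.0110255
  L_II = [0.46·(1−0.46)^2 = 0.46·0.2916 = 0.134136] × [0.0391141] = 0.0052466
  L_III = [0.48·(1−0.48)^2 = 0.48·0.2704 = 0.129792] × [0.0350958] = 0.00455515
Unnormalised posteriors:
  π_I·L_I = 0.27 × 0.0110255 = 0.0029769
  π_II·L_II = 0.38 × 0.0052466 = 0.00199371
  π_III·L_III = 0.35 × 0.00455515 = 0.0015943
Evidence: 0.0029769 + 0.00199371 + 0.0015943 = 0.00656491
P(Intensity III | data) = 0.0015943 / 0.00656491 ≈ 0.243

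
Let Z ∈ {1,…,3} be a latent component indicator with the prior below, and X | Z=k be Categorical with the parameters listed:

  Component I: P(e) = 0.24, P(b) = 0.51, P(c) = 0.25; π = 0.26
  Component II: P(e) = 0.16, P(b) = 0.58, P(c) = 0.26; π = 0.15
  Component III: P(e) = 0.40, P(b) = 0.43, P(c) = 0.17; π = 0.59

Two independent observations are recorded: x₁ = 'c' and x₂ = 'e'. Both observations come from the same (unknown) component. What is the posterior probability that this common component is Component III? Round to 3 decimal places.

Apply Bayes' rule: the posterior for each component is proportional to its prior times its likelihood at x.
Since both observations come from the same component, the likelihood for component k is f_k(x₁)·f_k(x₂).
  L_I = [0.25] × [0.24] = 0.06
  L_II = [0.26] × [0.16] = 0.0416
  L_III = [0.17] × [0.4] = 0.068
Multiply by the mixture weights:
  w_I·L_I = 0.26 × 0.06 = 0.0156
  w_II·L_II = 0.15 × 0.0416 = 0.00624
  w_III·L_III = 0.59 × 0.068 = 0.04012
Evidence: 0.0156 + 0.00624 + 0.04012 = 0.06196
Responsibility of Component III: 0.04012 / 0.06196 ≈ 0.648

0.648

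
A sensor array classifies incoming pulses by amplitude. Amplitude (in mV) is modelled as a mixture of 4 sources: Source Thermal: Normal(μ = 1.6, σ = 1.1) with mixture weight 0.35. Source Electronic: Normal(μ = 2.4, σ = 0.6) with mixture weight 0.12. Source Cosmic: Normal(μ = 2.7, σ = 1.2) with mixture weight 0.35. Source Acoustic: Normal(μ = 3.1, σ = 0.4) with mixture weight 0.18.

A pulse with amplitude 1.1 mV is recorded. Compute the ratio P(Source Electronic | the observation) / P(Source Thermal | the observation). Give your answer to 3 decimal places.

The posterior odds equal the prior odds times the likelihood ratio: (P(Z=i)/P(Z=j))·(f_i(x)/f_j(x)).
Normal densities:
  p_Thermal = 0.327079
  p_Electronic = 0.0635877
  p_Cosmic = 0.136675
  p_Acoustic = 3.7168e-06
Odds = (0.12/0.35) × (0.0635877/0.327079) = 0.342857 × 0.194411 ≈ 0.067

0.067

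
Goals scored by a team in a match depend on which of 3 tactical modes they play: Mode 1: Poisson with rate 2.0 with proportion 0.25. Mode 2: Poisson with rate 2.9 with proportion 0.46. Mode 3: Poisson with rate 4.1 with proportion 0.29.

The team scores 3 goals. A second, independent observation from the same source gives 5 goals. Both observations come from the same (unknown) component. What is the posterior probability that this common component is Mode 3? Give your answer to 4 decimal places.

0.4386

Posterior ∝ prior × likelihood, so P(k | x) ∝ P(Z=k) f_k(x); normalise over all components.
Since both observations come from the same component, the likelihood for component k is f_k(x₁)·f_k(x₂).
  f_1 = [0.180447] × [0.0360894] = 0.00651223
  f_2 = [0.22366] × [0.0940491] = 0.021035
  f_3 = [0.190368] × [0.160004] = 0.0304596
Multiply by the mixture weights:
  P(Z=1)·f_1 = 0.25 × 0.00651223 = 0.00162806
  P(Z=2)·f_2 = 0.46 × 0.021035 = 0.00967612
  P(Z=3)·f_3 = 0.29 × 0.0304596 = 0.00883327
Denominator: 0.00162806 + 0.00967612 + 0.00883327 = 0.0201375
Responsibility of Mode 3: 0.00883327 / 0.0201375 ≈ 0.4386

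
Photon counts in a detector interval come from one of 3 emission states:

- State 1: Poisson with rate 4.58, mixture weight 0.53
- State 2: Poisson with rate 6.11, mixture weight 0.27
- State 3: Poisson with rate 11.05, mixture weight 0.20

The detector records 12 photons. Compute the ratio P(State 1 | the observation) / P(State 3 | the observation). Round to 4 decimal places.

The posterior odds equal the prior odds times the likelihood ratio: (π_i/π_j)·(f_i(x)/f_j(x)).
Poisson probabilities:
  f_1 = 0.00182381
  f_2 = 0.0125493
  f_3 = 0.109915
Posterior odds = (π_1·f_1) / (π_3·f_3) = (0.53·0.00182381) / (0.20·0.109915) = 0.00096662 / 0.021983 ≈ 0.0440

0.0440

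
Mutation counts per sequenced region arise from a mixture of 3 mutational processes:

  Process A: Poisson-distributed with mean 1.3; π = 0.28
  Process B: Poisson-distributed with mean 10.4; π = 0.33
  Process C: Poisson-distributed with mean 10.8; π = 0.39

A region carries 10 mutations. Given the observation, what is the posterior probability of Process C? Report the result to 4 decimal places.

By Bayes' theorem, P(k | x) = π_k f_k(x) / Σ_j π_j f_j(x).
Poisson probabilities:
  f_A = e^(−1.3)·1.3^10/10! = 1.03535e-06
  f_B = e^(−10.4)·10.4^10/10! = 0.124139
  f_C = e^(−10.8)·10.8^10/10! = 0.121365
Weight by the priors:
  π_A·f_A = 0.28 × 1.03535e-06 = 2.89898e-07
  π_B·f_B = 0.33 × 0.124139 = 0.0409658
  π_C·f_C = 0.39 × 0.121365 = 0.0473324
Sum: 2.89898e-07 + 0.0409658 + 0.0473324 = 0.0882985
So the posterior for Process C is 0.0473324 / 0.0882985 ≈ 0.5360.

0.5360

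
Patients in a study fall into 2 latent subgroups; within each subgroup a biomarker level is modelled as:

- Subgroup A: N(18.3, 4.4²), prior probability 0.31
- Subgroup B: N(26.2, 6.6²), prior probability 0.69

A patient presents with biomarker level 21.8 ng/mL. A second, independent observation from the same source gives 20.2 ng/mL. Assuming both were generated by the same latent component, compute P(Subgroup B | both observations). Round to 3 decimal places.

The responsibility of component k is P(Z=k) f_k(x) divided by Σ_j P(Z=j) f_j(x).
Since both observations come from the same component, the likelihood for component k is f_k(x₁)·f_k(x₂).
  L_A = [0.0660782] × [0.0825974] = 0.00545789
  L_B = [0.0484012] × [0.0399858] = 0.00193536
Weight by the priors:
  P(Z=A)·L_A = 0.31 × 0.00545789 = 0.00169194
  P(Z=B)·L_B = 0.69 × 0.00193536 = 0.0013354
Denominator: 0.00169194 + 0.0013354 = 0.00302734
So the posterior for Subgroup B is 0.0013354 / 0.00302734 ≈ 0.441.

0.441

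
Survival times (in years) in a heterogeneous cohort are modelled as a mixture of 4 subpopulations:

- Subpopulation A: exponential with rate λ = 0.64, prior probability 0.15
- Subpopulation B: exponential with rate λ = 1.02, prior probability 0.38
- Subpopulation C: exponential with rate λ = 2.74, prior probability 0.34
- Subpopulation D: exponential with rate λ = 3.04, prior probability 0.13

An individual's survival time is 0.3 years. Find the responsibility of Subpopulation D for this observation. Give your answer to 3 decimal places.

0.170

Posterior ∝ prior × likelihood, so P(k | x) ∝ π_k f_k(x); normalise over all components.
Component likelihoods at x = 0.3 years:
  L_A = 0.64·e^(−0.64·0.3) = 0.64·e^(−0.1920) = 0.528196
  L_B = 1.02·e^(−1.02·0.3) = 1.02·e^(−0.3060) = 0.751114
  L_C = 2.74·e^(−2.74·0.3) = 2.74·e^(−0.8220) = 1.20437
  L_D = 3.04·e^(−3.04·0.3) = 3.04·e^(−0.9120) = 1.22123
Multiply by the mixture weights:
  π_A·L_A = 0.15 × 0.528196 = 0.0792295
  π_B·L_B = 0.38 × 0.751114 = 0.285423
  π_C·L_C = 0.34 × 1.20437 = 0.409486
  π_D·L_D = 0.13 × 1.22123 = 0.15876
Marginal: 0.0792295 + 0.285423 + 0.409486 + 0.15876 = 0.932899
P(Subpopulation D | 0.3 years) ≈ 0.170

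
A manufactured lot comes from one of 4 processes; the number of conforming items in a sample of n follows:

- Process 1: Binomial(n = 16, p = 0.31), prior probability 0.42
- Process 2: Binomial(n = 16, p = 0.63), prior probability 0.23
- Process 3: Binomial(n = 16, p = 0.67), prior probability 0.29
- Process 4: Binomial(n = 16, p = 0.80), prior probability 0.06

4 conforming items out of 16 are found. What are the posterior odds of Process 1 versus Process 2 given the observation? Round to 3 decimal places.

Posterior odds = (w_i f_i(x)) / (w_j f_j(x)); the normalising sum cancels.
Component likelihoods at x = 4 conforming items out of 16:
  L_1 = C(16,4)·0.31^4·0.69^12 = 1820·0.00923521·0.0116463 = 0.195752
  L_2 = C(16,4)·0.63^4·0.37^12 = 1820·0.15753·6.58295e-06 = 0.00188736
  L_3 = C(16,4)·0.67^4·0.33^12 = 1820·0.201511·1.66789e-06 = 0.000611699
  L_4 = C(16,4)·0.80^4·0.20^12 = 1820·0.4096·4.096e-09 = 3.05345e-06
Posterior odds = (w_1·L_1) / (w_2·L_2) = (0.42·0.195752) / (0.23·0.00188736) = 0.082216 / 0.000434092 ≈ 189.398

189.398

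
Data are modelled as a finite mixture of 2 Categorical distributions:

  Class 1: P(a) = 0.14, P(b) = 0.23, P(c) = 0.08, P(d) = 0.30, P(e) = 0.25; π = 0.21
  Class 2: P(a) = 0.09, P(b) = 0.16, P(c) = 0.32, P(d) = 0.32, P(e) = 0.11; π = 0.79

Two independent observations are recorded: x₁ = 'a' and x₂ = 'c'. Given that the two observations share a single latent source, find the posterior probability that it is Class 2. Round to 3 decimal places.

The responsibility of component k is π_k f_k(x) divided by Σ_j π_j f_j(x).
Since both observations come from the same component, the likelihood for component k is f_k(x₁)·f_k(x₂).
  f_1 = [0.14] × [0.08] = 0.0112
  f_2 = [0.09] × [0.32] = 0.0288
Unnormalised posteriors:
  π_1·f_1 = 0.21 × 0.0112 = 0.002352
  π_2·f_2 = 0.79 × 0.0288 = 0.022752
Sum: 0.002352 + 0.022752 = 0.025104
P(Class 2 | data) = 0.022752 / 0.025104 ≈ 0.906

0.906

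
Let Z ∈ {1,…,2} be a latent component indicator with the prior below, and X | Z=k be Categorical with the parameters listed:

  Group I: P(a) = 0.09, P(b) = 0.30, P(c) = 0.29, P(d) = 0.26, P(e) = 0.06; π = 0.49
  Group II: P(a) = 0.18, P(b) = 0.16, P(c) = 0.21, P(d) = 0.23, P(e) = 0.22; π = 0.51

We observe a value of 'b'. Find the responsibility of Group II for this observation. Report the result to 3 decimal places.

P(component k | x) = π_k·f_k(x) / marginal(x), where marginal(x) = Σ_j π_j·f_j(x).
Categorical probabilities:
  L_I = P(b | comp) = 0.30
  L_II = P(b | comp) = 0.16
Unnormalised posteriors:
  π_I·L_I = 0.49 × 0.3 = 0.147
  π_II·L_II = 0.51 × 0.16 = 0.0816
Sum: 0.147 + 0.0816 = 0.2286
P(Group II | 'b') ≈ 0.357

0.357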